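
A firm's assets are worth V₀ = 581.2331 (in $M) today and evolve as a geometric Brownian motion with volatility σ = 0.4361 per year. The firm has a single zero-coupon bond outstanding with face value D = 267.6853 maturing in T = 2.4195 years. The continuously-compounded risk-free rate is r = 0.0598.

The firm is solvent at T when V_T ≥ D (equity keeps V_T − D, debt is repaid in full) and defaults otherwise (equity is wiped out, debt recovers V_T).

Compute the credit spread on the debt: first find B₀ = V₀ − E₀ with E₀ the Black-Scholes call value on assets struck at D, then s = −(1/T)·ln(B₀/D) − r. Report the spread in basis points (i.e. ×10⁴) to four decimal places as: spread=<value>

d₁ = [ln(V₀/D) + (r + σ²/2)T] / (σ√T)
   = [ln(581.2331/267.6853) + (0.0598 + 0.5·0.4361²)·2.4195] / (0.4361·√2.4195)
   = [0.775340 + 0.374760] / 0.678342 = 1.695457
d₂ = d₁ − σ√T = 1.695457 − 0.678342 = 1.017115
N(d₁) = 0.955006,  N(d₂) = 0.845451,  e^(−rT) = 0.865294
E₀ = V₀·N(d₁) − D·e^(−rT)·N(d₂)
   = 581.2331·0.955006 − 267.6853·0.865294·0.845451 = 359.252165
B₀ = V₀ − E₀ = 581.2331 − 359.252165 = 221.980935
spread = −(1/T)·ln(B₀/D) − r = −(1/2.4195)·ln(221.980935/267.6853) − 0.0598 = 0.01757985
in basis points: 0.01757985 × 10⁴ = 175.7985 bp

spread=175.7985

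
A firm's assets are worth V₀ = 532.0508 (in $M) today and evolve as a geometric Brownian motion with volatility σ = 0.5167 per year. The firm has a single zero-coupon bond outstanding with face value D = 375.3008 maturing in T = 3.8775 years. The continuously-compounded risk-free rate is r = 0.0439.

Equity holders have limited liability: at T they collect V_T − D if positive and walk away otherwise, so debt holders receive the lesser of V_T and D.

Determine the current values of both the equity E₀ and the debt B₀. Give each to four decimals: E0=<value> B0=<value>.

d₁ = [ln(V₀/D) + (r + σ²/2)T] / (σ√T)
   = [ln(532.0508/375.3008) + (0.0439 + 0.5·0.5167²)·3.8775] / (0.5167·√3.8775)
   = [0.349011 + 0.687828] / 1.017453 = 1.019053
d₂ = d₁ − σ√T = 1.019053 − 1.017453 = 0.001600
N(d₁) = 0.845911,  N(d₂) = 0.500638,  e^(−rT) = 0.843477
E₀ = V₀·N(d₁) − D·e^(−rT)·N(d₂)
   = 532.0508·0.845911 − 375.3008·0.843477·0.500638 = 291.586758
B₀ = V₀ − E₀ = 532.0508 − 291.586758 = 240.464042

E0=291.5868 B0=240.4640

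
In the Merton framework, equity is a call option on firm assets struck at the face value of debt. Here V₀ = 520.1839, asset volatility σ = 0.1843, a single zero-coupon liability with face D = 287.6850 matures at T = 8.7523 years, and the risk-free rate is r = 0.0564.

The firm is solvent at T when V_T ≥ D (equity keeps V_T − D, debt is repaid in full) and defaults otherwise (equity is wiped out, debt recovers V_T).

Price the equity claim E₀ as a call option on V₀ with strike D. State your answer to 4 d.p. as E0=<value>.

E0=345.9686

d₁ = [ln(V₀/D) + (r + σ²/2)T] / (σ√T)
   = [ln(520.1839/287.6850) + (0.0564 + 0.5·0.1843²)·8.7523] / (0.1843·√8.7523)
   = [0.592316 + 0.642272] / 0.545238 = 2.264309
d₂ = d₁ − σ√T = 2.264309 − 0.545238 = 1.719071
N(d₁) = 0.988222,  N(d₂) = 0.957199,  e^(−rT) = 0.610407
E₀ = V₀·N(d₁) − D·e^(−rT)·N(d₂)
   = 520.1839·0.988222 − 287.6850·0.610407·0.957199 = 345.968556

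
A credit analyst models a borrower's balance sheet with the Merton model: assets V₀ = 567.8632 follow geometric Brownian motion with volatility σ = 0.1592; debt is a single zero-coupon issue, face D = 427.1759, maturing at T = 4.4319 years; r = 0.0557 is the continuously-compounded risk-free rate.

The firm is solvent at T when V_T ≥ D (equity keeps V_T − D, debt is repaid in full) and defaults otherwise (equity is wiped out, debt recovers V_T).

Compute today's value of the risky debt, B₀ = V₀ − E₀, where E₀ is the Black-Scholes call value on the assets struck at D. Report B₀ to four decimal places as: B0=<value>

B0=330.2636

d₁ = [ln(V₀/D) + (r + σ²/2)T] / (σ√T)
   = [ln(567.8632/427.1759) + (0.0557 + 0.5·0.1592²)·4.4319] / (0.1592·√4.4319)
   = [0.284685 + 0.303019] / 0.335149 = 1.753560
d₂ = d₁ − σ√T = 1.753560 − 0.335149 = 1.418411
N(d₁) = 0.960247,  N(d₂) = 0.921965,  e^(−rT) = 0.781253
E₀ = V₀·N(d₁) − D·e^(−rT)·N(d₂)
   = 567.8632·0.960247 − 427.1759·0.781253·0.921965 = 237.599634
B₀ = V₀ − E₀ = 567.8632 − 237.599634 = 330.263566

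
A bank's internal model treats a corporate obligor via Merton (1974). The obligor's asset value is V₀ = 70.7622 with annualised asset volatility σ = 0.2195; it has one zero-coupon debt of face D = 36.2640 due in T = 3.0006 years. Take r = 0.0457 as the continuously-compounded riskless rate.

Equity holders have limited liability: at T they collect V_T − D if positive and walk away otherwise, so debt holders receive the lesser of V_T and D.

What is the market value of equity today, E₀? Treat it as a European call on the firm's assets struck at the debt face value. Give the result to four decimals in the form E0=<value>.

E0=39.2539

d₁ = [ln(V₀/D) + (r + σ²/2)T] / (σ√T)
   = [ln(70.7622/36.2640) + (0.0457 + 0.5·0.2195²)·3.0006] / (0.2195·√3.0006)
   = [0.668499 + 0.209412] / 0.380223 = 2.308938
d₂ = d₁ − σ√T = 2.308938 − 0.380223 = 1.928715
N(d₁) = 0.989526,  N(d₂) = 0.973117,  e^(−rT) = 0.871859
E₀ = V₀·N(d₁) − D·e^(−rT)·N(d₂)
   = 70.7622·0.989526 − 36.2640·0.871859·0.973117 = 39.253939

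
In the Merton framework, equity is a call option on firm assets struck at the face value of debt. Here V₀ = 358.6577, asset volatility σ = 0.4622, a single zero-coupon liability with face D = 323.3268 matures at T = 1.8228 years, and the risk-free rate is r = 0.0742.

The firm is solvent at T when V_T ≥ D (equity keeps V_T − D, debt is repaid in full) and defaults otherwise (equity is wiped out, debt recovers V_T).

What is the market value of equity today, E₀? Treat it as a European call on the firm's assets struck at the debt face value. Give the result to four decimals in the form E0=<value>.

E0=122.1118

d₁ = [ln(V₀/D) + (r + σ²/2)T] / (σ√T)
   = [ln(358.6577/323.3268) + (0.0742 + 0.5·0.4622²)·1.8228] / (0.4622·√1.8228)
   = [0.103705 + 0.329953] / 0.624021 = 0.694941
d₂ = d₁ − σ√T = 0.694941 − 0.624021 = 0.070920
N(d₁) = 0.756454,  N(d₂) = 0.528269,  e^(−rT) = 0.873496
E₀ = V₀·N(d₁) − D·e^(−rT)·N(d₂)
   = 358.6577·0.756454 − 323.3268·0.873496·0.528269 = 122.111769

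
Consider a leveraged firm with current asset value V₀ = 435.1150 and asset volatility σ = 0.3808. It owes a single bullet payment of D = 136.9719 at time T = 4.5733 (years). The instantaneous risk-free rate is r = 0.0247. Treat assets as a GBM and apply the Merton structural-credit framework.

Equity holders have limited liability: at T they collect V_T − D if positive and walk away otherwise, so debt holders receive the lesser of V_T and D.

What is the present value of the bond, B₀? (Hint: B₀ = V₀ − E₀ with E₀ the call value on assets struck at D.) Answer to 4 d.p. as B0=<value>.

B0=117.8067

d₁ = [ln(V₀/D) + (r + σ²/2)T] / (σ√T)
   = [ln(435.1150/136.9719) + (0.0247 + 0.5·0.3808²)·4.5733] / (0.3808·√4.5733)
   = [1.155835 + 0.444545] / 0.814351 = 1.965220
d₂ = d₁ − σ√T = 1.965220 − 0.814351 = 1.150868
N(d₁) = 0.975306,  N(d₂) = 0.875107,  e^(−rT) = 0.893186
E₀ = V₀·N(d₁) − D·e^(−rT)·N(d₂)
   = 435.1150·0.975306 − 136.9719·0.893186·0.875107 = 317.308323
B₀ = V₀ − E₀ = 435.1150 − 317.308323 = 117.806677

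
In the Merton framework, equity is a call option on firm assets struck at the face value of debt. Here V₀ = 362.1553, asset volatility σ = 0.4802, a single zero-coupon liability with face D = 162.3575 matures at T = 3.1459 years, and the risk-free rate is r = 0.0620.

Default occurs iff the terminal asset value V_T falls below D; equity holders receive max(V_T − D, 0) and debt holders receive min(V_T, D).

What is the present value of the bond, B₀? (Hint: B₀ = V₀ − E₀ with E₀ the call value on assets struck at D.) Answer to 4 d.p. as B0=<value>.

d₁ = [ln(V₀/D) + (r + σ²/2)T] / (σ√T)
   = [ln(362.1553/162.3575) + (0.0620 + 0.5·0.4802²)·3.1459] / (0.4802·√3.1459)
   = [0.802272 + 0.557756] / 0.851716 = 1.596810
d₂ = d₁ − σ√T = 1.596810 − 0.851716 = 0.745094
N(d₁) = 0.944846,  N(d₂) = 0.771893,  e^(−rT) = 0.822797
E₀ = V₀·N(d₁) − D·e^(−rT)·N(d₂)
   = 362.1553·0.944846 − 162.3575·0.822797·0.771893 = 239.065949
B₀ = V₀ − E₀ = 362.1553 − 239.065949 = 123.089351

B0=123.0894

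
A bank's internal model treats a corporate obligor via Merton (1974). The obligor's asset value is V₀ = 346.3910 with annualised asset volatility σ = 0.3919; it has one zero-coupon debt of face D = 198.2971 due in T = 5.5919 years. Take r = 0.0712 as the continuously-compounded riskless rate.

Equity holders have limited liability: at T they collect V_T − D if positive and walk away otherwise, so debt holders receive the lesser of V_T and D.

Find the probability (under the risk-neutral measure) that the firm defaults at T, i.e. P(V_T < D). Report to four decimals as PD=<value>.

PD=0.2850

d₁ = [ln(V₀/D) + (r + σ²/2)T] / (σ√T)
   = [ln(346.3910/198.2971) + (0.0712 + 0.5·0.3919²)·5.5919] / (0.3919·√5.5919)
   = [0.557802 + 0.827561] / 0.926734 = 1.494888
d₂ = d₁ − σ√T = 1.494888 − 0.926734 = 0.568154
risk-neutral PD = N(−d₂) = N(-0.568154) = 0.284965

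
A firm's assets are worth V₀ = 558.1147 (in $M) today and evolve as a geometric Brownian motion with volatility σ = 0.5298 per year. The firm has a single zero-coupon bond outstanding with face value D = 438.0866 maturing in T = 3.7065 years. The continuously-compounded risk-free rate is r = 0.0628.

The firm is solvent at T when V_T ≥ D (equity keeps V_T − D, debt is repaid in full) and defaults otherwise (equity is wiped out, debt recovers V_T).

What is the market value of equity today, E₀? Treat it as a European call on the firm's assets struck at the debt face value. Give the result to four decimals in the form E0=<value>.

d₁ = [ln(V₀/D) + (r + σ²/2)T] / (σ√T)
   = [ln(558.1147/438.0866) + (0.0628 + 0.5·0.5298²)·3.7065] / (0.5298·√3.7065)
   = [0.242148 + 0.752953] / 1.019985 = 0.975603
d₂ = d₁ − σ√T = 0.975603 − 1.019985 = -0.044382
N(d₁) = 0.835369,  N(d₂) = 0.482300,  e^(−rT) = 0.792337
E₀ = V₀·N(d₁) − D·e^(−rT)·N(d₂)
   = 558.1147·0.835369 − 438.0866·0.792337·0.482300 = 298.819732

E0=298.8197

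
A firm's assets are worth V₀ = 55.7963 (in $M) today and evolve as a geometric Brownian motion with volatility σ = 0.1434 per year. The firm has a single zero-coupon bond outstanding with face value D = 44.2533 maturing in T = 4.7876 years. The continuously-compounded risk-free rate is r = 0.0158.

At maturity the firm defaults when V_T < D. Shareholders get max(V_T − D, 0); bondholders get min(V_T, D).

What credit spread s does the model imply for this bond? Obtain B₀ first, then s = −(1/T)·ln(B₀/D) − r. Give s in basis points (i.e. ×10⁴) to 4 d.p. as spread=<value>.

spread=66.7087

d₁ = [ln(V₀/D) + (r + σ²/2)T] / (σ√T)
   = [ln(55.7963/44.2533) + (0.0158 + 0.5·0.1434²)·4.7876] / (0.1434·√4.7876)
   = [0.231778 + 0.124869] / 0.313768 = 1.136659
d₂ = d₁ − σ√T = 1.136659 − 0.313768 = 0.822891
N(d₁) = 0.872160,  N(d₂) = 0.794715,  e^(−rT) = 0.927146
E₀ = V₀·N(d₁) − D·e^(−rT)·N(d₂)
   = 55.7963·0.872160 − 44.2533·0.927146·0.794715 = 16.056690
B₀ = V₀ − E₀ = 55.7963 − 16.056690 = 39.739610
spread = −(1/T)·ln(B₀/D) − r = −(1/4.7876)·ln(39.739610/44.2533) − 0.0158 = 0.00667087
in basis points: 0.00667087 × 10⁴ = 66.7087 bp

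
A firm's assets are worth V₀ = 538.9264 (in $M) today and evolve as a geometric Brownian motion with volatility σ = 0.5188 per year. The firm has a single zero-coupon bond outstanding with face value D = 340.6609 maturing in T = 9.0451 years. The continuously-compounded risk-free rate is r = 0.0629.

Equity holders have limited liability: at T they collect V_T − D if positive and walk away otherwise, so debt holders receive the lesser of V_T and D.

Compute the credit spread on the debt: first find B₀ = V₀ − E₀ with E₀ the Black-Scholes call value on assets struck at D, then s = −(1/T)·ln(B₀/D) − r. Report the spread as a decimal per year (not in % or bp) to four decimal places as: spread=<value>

d₁ = [ln(V₀/D) + (r + σ²/2)T] / (σ√T)
   = [ln(538.9264/340.6609) + (0.0629 + 0.5·0.5188²)·9.0451] / (0.5188·√9.0451)
   = [0.458691 + 1.786197] / 1.560295 = 1.438759
d₂ = d₁ − σ√T = 1.438759 − 1.560295 = -0.121536
N(d₁) = 0.924891,  N(d₂) = 0.451633,  e^(−rT) = 0.566127
E₀ = V₀·N(d₁) − D·e^(−rT)·N(d₂)
   = 538.9264·0.924891 − 340.6609·0.566127·0.451633 = 411.347151
B₀ = V₀ − E₀ = 538.9264 − 411.347151 = 127.579249
spread = −(1/T)·ln(B₀/D) − r = −(1/9.0451)·ln(127.579249/340.6609) − 0.0629 = 0.04568363

spread=0.0457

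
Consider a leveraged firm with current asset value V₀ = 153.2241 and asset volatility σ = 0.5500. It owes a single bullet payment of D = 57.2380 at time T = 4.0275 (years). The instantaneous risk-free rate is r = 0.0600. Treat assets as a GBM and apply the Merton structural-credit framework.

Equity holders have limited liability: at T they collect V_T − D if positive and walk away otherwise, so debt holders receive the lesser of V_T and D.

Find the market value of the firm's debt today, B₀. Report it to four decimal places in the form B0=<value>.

d₁ = [ln(V₀/D) + (r + σ²/2)T] / (σ√T)
   = [ln(153.2241/57.2380) + (0.0600 + 0.5·0.5500²)·4.0275] / (0.5500·√4.0275)
   = [0.984684 + 0.850809] / 1.103775 = 1.662923
d₂ = d₁ − σ√T = 1.662923 − 1.103775 = 0.559149
N(d₁) = 0.951836,  N(d₂) = 0.711970,  e^(−rT) = 0.785331
E₀ = V₀·N(d₁) − D·e^(−rT)·N(d₂)
   = 153.2241·0.951836 − 57.2380·0.785331·0.711970 = 113.840635
B₀ = V₀ − E₀ = 153.2241 − 113.840635 = 39.383465

B0=39.3835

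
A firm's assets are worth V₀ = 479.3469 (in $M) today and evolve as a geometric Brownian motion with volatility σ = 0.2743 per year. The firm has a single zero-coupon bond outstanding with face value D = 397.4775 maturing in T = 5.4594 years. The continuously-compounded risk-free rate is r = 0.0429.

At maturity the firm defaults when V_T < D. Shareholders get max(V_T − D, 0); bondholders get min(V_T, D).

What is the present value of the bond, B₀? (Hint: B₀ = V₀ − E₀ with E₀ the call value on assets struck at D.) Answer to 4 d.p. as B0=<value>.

d₁ = [ln(V₀/D) + (r + σ²/2)T] / (σ√T)
   = [ln(479.3469/397.4775) + (0.0429 + 0.5·0.2743²)·5.4594] / (0.2743·√5.4594)
   = [0.187286 + 0.439592] / 0.640912 = 0.978104
d₂ = d₁ − σ√T = 0.978104 − 0.640912 = 0.337192
N(d₁) = 0.835989,  N(d₂) = 0.632014,  e^(−rT) = 0.791197
E₀ = V₀·N(d₁) − D·e^(−rT)·N(d₂)
   = 479.3469·0.835989 − 397.4775·0.791197·0.632014 = 201.970856
B₀ = V₀ − E₀ = 479.3469 − 201.970856 = 277.376044

B0=277.3760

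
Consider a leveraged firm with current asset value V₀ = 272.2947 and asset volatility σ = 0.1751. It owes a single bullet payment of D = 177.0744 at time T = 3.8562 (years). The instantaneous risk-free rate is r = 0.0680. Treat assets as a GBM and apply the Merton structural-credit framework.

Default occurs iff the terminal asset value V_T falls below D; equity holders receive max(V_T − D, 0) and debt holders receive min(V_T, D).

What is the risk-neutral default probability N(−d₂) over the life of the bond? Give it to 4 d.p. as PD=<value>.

d₁ = [ln(V₀/D) + (r + σ²/2)T] / (σ√T)
   = [ln(272.2947/177.0744) + (0.0680 + 0.5·0.1751²)·3.8562] / (0.1751·√3.8562)
   = [0.430315 + 0.321337] / 0.343848 = 2.186004
d₂ = d₁ − σ√T = 2.186004 − 0.343848 = 1.842157
risk-neutral PD = N(−d₂) = N(-1.842157) = 0.032726

PD=0.0327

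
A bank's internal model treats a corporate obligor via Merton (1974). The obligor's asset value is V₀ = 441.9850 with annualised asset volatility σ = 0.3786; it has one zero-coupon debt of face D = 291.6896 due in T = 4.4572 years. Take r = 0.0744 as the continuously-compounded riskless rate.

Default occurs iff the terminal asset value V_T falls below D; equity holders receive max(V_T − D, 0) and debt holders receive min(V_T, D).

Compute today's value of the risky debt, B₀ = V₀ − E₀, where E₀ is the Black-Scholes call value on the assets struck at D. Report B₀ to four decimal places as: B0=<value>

d₁ = [ln(V₀/D) + (r + σ²/2)T] / (σ√T)
   = [ln(441.9850/291.6896) + (0.0744 + 0.5·0.3786²)·4.4572] / (0.3786·√4.4572)
   = [0.415586 + 0.651059] / 0.799303 = 1.334467
d₂ = d₁ − σ√T = 1.334467 − 0.799303 = 0.535164
N(d₁) = 0.908975,  N(d₂) = 0.703732,  e^(−rT) = 0.717763
E₀ = V₀·N(d₁) − D·e^(−rT)·N(d₂)
   = 441.9850·0.908975 − 291.6896·0.717763·0.703732 = 254.417032
B₀ = V₀ − E₀ = 441.9850 − 254.417032 = 187.567968

B0=187.5680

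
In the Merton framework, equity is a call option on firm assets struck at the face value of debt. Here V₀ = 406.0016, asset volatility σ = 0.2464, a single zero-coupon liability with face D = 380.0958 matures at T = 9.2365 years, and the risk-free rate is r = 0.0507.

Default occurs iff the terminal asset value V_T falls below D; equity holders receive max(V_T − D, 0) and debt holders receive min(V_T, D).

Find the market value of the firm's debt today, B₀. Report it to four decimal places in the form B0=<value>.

B0=206.7232

d₁ = [ln(V₀/D) + (r + σ²/2)T] / (σ√T)
   = [ln(406.0016/380.0958) + (0.0507 + 0.5·0.2464²)·9.2365] / (0.2464·√9.2365)
   = [0.065934 + 0.748678] / 0.748849 = 1.087818
d₂ = d₁ − σ√T = 1.087818 − 0.748849 = 0.338969
N(d₁) = 0.861662,  N(d₂) = 0.632683,  e^(−rT) = 0.626072
E₀ = V₀·N(d₁) − D·e^(−rT)·N(d₂)
   = 406.0016·0.861662 − 380.0958·0.626072·0.632683 = 199.278386
B₀ = V₀ − E₀ = 406.0016 − 199.278386 = 206.723214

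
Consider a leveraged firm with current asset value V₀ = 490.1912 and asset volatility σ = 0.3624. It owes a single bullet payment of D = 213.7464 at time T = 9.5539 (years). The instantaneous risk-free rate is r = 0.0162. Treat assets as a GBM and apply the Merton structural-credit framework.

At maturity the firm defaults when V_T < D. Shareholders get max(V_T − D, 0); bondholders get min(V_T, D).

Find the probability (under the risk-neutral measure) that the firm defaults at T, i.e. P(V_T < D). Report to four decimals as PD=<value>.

d₁ = [ln(V₀/D) + (r + σ²/2)T] / (σ√T)
   = [ln(490.1912/213.7464) + (0.0162 + 0.5·0.3624²)·9.5539] / (0.3624·√9.5539)
   = [0.830005 + 0.782148] / 1.120156 = 1.439222
d₂ = d₁ − σ√T = 1.439222 − 1.120156 = 0.319066
risk-neutral PD = N(−d₂) = N(-0.319066) = 0.374838

PD=0.3748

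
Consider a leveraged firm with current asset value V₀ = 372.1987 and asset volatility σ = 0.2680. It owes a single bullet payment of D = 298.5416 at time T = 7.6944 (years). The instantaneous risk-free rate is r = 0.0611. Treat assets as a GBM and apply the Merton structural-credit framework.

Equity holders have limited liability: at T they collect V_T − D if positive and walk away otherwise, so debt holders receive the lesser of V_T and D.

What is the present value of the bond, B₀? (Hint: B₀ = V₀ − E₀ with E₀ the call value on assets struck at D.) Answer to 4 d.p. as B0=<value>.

B0=168.6956

d₁ = [ln(V₀/D) + (r + σ²/2)T] / (σ√T)
   = [ln(372.1987/298.5416) + (0.0611 + 0.5·0.2680²)·7.6944] / (0.2680·√7.6944)
   = [0.220519 + 0.746449] / 0.743399 = 1.300738
d₂ = d₁ − σ√T = 1.300738 − 0.743399 = 0.557339
N(d₁) = 0.903326,  N(d₂) = 0.711352,  e^(−rT) = 0.624922
E₀ = V₀·N(d₁) − D·e^(−rT)·N(d₂)
   = 372.1987·0.903326 − 298.5416·0.624922·0.711352 = 203.503124
B₀ = V₀ − E₀ = 372.1987 − 203.503124 = 168.695576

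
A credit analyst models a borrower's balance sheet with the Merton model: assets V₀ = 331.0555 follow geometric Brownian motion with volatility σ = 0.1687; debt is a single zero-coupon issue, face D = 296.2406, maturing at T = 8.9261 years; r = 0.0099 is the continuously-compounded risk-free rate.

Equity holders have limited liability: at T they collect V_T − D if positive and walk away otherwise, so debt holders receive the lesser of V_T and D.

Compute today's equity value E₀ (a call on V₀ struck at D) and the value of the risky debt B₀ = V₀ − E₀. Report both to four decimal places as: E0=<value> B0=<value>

d₁ = [ln(V₀/D) + (r + σ²/2)T] / (σ√T)
   = [ln(331.0555/296.2406) + (0.0099 + 0.5·0.1687²)·8.9261] / (0.1687·√8.9261)
   = [0.111114 + 0.215385] / 0.504018 = 0.647793
d₂ = d₁ − σ√T = 0.647793 − 0.504018 = 0.143776
N(d₁) = 0.741441,  N(d₂) = 0.557161,  e^(−rT) = 0.915424
E₀ = V₀·N(d₁) − D·e^(−rT)·N(d₂)
   = 331.0555·0.741441 − 296.2406·0.915424·0.557161 = 94.363932
B₀ = V₀ − E₀ = 331.0555 − 94.363932 = 236.691568

E0=94.3639 B0=236.6916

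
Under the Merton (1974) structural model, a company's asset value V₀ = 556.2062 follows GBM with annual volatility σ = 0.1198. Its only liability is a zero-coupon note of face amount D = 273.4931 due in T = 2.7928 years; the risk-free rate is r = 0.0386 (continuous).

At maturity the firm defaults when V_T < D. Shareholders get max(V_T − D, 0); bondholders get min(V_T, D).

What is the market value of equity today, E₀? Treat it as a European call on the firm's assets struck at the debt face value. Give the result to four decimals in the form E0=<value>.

E0=310.6630

d₁ = [ln(V₀/D) + (r + σ²/2)T] / (σ√T)
   = [ln(556.2062/273.4931) + (0.0386 + 0.5·0.1198²)·2.7928] / (0.1198·√2.7928)
   = [0.709863 + 0.127843] / 0.200206 = 4.184223
d₂ = d₁ − σ√T = 4.184223 − 0.200206 = 3.984018
N(d₁) = 0.999986,  N(d₂) = 0.999966,  e^(−rT) = 0.897805
E₀ = V₀·N(d₁) − D·e^(−rT)·N(d₂)
   = 556.2062·0.999986 − 273.4931·0.897805·0.999966 = 310.663014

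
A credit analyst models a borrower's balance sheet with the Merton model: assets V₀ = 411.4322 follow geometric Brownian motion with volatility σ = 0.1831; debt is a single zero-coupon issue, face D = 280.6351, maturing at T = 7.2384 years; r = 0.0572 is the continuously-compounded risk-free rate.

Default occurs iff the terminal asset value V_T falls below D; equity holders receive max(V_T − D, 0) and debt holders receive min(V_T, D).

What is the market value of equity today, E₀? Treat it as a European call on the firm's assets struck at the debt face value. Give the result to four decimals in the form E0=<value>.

E0=228.9090

d₁ = [ln(V₀/D) + (r + σ²/2)T] / (σ√T)
   = [ln(411.4322/280.6351) + (0.0572 + 0.5·0.1831²)·7.2384] / (0.1831·√7.2384)
   = [0.382589 + 0.535372] / 0.492617 = 1.863437
d₂ = d₁ − σ√T = 1.863437 − 0.492617 = 1.370820
N(d₁) = 0.968800,  N(d₂) = 0.914784,  e^(−rT) = 0.660977
E₀ = V₀·N(d₁) − D·e^(−rT)·N(d₂)
   = 411.4322·0.968800 − 280.6351·0.660977·0.914784 = 228.908967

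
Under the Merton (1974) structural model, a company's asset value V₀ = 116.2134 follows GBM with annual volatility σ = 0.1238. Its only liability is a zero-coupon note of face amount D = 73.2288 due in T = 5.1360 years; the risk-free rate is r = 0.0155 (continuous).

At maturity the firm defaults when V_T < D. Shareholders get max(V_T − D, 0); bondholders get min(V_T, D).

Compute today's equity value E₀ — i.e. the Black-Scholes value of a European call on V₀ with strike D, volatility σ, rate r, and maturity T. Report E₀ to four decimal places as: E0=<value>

d₁ = [ln(V₀/D) + (r + σ²/2)T] / (σ√T)
   = [ln(116.2134/73.2288) + (0.0155 + 0.5·0.1238²)·5.1360] / (0.1238·√5.1360)
   = [0.461839 + 0.118966] / 0.280565 = 2.070130
d₂ = d₁ − σ√T = 2.070130 − 0.280565 = 1.789566
N(d₁) = 0.980780,  N(d₂) = 0.963238,  e^(−rT) = 0.923478
E₀ = V₀·N(d₁) − D·e^(−rT)·N(d₂)
   = 116.2134·0.980780 − 73.2288·0.923478·0.963238 = 48.840594

E0=48.8406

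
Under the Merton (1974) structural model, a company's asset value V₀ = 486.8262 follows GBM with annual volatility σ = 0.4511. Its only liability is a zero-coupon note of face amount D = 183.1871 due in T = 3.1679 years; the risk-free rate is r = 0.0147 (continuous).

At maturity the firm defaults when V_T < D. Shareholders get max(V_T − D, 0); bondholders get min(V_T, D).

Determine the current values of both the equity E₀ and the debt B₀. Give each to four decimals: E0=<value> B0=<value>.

E0=322.6068 B0=164.2194

d₁ = [ln(V₀/D) + (r + σ²/2)T] / (σ√T)
   = [ln(486.8262/183.1871) + (0.0147 + 0.5·0.4511²)·3.1679] / (0.4511·√3.1679)
   = [0.977399 + 0.368888] / 0.802895 = 1.676792
d₂ = d₁ − σ√T = 1.676792 − 0.802895 = 0.873897
N(d₁) = 0.953208,  N(d₂) = 0.808913,  e^(−rT) = 0.954500
E₀ = V₀·N(d₁) − D·e^(−rT)·N(d₂)
   = 486.8262·0.953208 − 183.1871·0.954500·0.808913 = 322.606789
B₀ = V₀ − E₀ = 486.8262 − 322.606789 = 164.219411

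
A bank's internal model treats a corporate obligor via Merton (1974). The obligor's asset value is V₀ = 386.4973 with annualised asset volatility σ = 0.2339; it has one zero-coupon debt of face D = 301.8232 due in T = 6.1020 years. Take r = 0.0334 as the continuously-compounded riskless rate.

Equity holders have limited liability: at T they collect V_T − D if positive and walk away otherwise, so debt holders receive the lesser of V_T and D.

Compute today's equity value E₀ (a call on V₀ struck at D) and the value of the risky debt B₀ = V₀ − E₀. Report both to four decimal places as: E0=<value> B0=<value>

E0=161.9516 B0=224.5457

d₁ = [ln(V₀/D) + (r + σ²/2)T] / (σ√T)
   = [ln(386.4973/301.8232) + (0.0334 + 0.5·0.2339²)·6.1020] / (0.2339·√6.1020)
   = [0.247283 + 0.370725] / 0.577785 = 1.069616
d₂ = d₁ − σ√T = 1.069616 − 0.577785 = 0.491831
N(d₁) = 0.857604,  N(d₂) = 0.688581,  e^(−rT) = 0.815620
E₀ = V₀·N(d₁) − D·e^(−rT)·N(d₂)
   = 386.4973·0.857604 − 301.8232·0.815620·0.688581 = 161.951638
B₀ = V₀ − E₀ = 386.4973 − 161.951638 = 224.545662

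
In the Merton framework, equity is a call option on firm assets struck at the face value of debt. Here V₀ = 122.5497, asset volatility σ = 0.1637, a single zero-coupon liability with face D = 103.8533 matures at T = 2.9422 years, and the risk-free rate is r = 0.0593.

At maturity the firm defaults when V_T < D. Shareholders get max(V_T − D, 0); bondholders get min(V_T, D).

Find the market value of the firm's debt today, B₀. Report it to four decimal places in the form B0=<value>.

B0=85.6443

d₁ = [ln(V₀/D) + (r + σ²/2)T] / (σ√T)
   = [ln(122.5497/103.8533) + (0.0593 + 0.5·0.1637²)·2.9422] / (0.1637·√2.9422)
   = [0.165537 + 0.213895] / 0.280792 = 1.351291
d₂ = d₁ − σ√T = 1.351291 − 0.280792 = 1.070499
N(d₁) = 0.911699,  N(d₂) = 0.857803,  e^(−rT) = 0.839900
E₀ = V₀·N(d₁) − D·e^(−rT)·N(d₂)
   = 122.5497·0.911699 − 103.8533·0.839900·0.857803 = 36.905403
B₀ = V₀ − E₀ = 122.5497 − 36.905403 = 85.644297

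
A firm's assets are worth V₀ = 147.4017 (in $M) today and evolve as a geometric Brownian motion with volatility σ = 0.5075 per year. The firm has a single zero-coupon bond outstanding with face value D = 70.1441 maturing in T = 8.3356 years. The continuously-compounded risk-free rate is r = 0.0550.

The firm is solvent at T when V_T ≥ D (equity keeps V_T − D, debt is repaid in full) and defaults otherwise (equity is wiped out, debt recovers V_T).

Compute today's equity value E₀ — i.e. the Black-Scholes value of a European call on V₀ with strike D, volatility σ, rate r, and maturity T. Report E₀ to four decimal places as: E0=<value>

d₁ = [ln(V₀/D) + (r + σ²/2)T] / (σ√T)
   = [ln(147.4017/70.1441) + (0.0550 + 0.5·0.5075²)·8.3356] / (0.5075·√8.3356)
   = [0.742610 + 1.531901] / 1.465226 = 1.552328
d₂ = d₁ − σ√T = 1.552328 − 1.465226 = 0.087103
N(d₁) = 0.939708,  N(d₂) = 0.534705,  e^(−rT) = 0.632258
E₀ = V₀·N(d₁) − D·e^(−rT)·N(d₂)
   = 147.4017·0.939708 − 70.1441·0.632258·0.534705 = 114.800860

E0=114.8009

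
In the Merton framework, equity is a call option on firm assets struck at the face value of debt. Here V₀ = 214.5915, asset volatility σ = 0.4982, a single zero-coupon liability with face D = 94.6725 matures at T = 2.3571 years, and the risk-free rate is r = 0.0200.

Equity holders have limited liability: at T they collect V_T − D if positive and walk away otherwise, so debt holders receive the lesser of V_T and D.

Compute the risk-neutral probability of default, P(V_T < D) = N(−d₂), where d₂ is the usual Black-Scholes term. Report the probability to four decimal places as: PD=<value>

d₁ = [ln(V₀/D) + (r + σ²/2)T] / (σ√T)
   = [ln(214.5915/94.6725) + (0.0200 + 0.5·0.4982²)·2.3571] / (0.4982·√2.3571)
   = [0.818313 + 0.339662] / 0.764879 = 1.513932
d₂ = d₁ − σ√T = 1.513932 − 0.764879 = 0.749053
risk-neutral PD = N(−d₂) = N(-0.749053) = 0.226913

PD=0.2269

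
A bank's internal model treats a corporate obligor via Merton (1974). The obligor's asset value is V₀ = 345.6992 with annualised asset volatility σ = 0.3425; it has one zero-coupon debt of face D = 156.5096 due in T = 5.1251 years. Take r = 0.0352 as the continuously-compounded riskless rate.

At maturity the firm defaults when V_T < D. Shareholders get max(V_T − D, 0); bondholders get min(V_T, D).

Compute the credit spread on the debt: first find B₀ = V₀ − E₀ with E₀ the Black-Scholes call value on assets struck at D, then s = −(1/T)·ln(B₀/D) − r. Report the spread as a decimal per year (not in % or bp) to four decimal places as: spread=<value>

d₁ = [ln(V₀/D) + (r + σ²/2)T] / (σ√T)
   = [ln(345.6992/156.5096) + (0.0352 + 0.5·0.3425²)·5.1251] / (0.3425·√5.1251)
   = [0.792452 + 0.481007] / 0.775375 = 1.642378
d₂ = d₁ − σ√T = 1.642378 − 0.775375 = 0.867003
N(d₁) = 0.949744,  N(d₂) = 0.807030,  e^(−rT) = 0.834933
E₀ = V₀·N(d₁) − D·e^(−rT)·N(d₂)
   = 345.6992·0.949744 − 156.5096·0.834933·0.807030 = 222.867117
B₀ = V₀ − E₀ = 345.6992 − 222.867117 = 122.832083
spread = −(1/T)·ln(B₀/D) − r = −(1/5.1251)·ln(122.832083/156.5096) − 0.0352 = 0.01207695

spread=0.0121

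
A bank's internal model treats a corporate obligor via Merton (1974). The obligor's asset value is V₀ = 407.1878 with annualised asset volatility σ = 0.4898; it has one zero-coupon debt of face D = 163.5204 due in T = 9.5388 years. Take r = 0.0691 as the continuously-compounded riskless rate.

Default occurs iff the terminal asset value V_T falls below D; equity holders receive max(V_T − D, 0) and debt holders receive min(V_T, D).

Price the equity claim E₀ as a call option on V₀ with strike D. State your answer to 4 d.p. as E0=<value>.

d₁ = [ln(V₀/D) + (r + σ²/2)T] / (σ√T)
   = [ln(407.1878/163.5204) + (0.0691 + 0.5·0.4898²)·9.5388] / (0.4898·√9.5388)
   = [0.912337 + 1.803329] / 1.512745 = 1.795191
d₂ = d₁ − σ√T = 1.795191 − 1.512745 = 0.282447
N(d₁) = 0.963688,  N(d₂) = 0.611199,  e^(−rT) = 0.517301
E₀ = V₀·N(d₁) − D·e^(−rT)·N(d₂)
   = 407.1878·0.963688 − 163.5204·0.517301·0.611199 = 340.701279

E0=340.7013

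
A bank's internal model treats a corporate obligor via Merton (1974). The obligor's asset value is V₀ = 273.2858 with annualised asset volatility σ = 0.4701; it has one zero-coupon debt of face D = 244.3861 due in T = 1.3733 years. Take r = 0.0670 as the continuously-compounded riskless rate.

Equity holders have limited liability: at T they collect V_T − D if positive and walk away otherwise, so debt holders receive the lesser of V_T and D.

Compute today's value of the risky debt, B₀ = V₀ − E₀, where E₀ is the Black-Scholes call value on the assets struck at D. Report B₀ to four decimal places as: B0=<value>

d₁ = [ln(V₀/D) + (r + σ²/2)T] / (σ√T)
   = [ln(273.2858/244.3861) + (0.0670 + 0.5·0.4701²)·1.3733] / (0.4701·√1.3733)
   = [0.111769 + 0.243757] / 0.550900 = 0.645354
d₂ = d₁ − σ√T = 0.645354 − 0.550900 = 0.094453
N(d₁) = 0.740651,  N(d₂) = 0.537625,  e^(−rT) = 0.912095
E₀ = V₀·N(d₁) − D·e^(−rT)·N(d₂)
   = 273.2858·0.740651 − 244.3861·0.912095·0.537625 = 82.570873
B₀ = V₀ − E₀ = 273.2858 − 82.570873 = 190.714927

B0=190.7149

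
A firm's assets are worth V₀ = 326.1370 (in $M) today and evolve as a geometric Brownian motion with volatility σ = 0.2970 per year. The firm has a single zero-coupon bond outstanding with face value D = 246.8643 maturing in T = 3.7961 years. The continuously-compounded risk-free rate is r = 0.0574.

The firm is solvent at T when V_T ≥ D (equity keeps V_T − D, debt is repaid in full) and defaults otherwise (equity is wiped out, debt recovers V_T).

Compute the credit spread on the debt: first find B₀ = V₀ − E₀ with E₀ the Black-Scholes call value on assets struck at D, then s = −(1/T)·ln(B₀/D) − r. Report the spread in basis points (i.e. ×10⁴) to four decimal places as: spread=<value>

d₁ = [ln(V₀/D) + (r + σ²/2)T] / (σ√T)
   = [ln(326.1370/246.8643) + (0.0574 + 0.5·0.2970²)·3.7961] / (0.2970·√3.7961)
   = [0.278479 + 0.385321] / 0.578662 = 1.147128
d₂ = d₁ − σ√T = 1.147128 − 0.578662 = 0.568466
N(d₁) = 0.874336,  N(d₂) = 0.715141,  e^(−rT) = 0.804209
E₀ = V₀·N(d₁) − D·e^(−rT)·N(d₂)
   = 326.1370·0.874336 − 246.8643·0.804209·0.715141 = 143.176000
B₀ = V₀ − E₀ = 326.1370 − 143.176000 = 182.961000
spread = −(1/T)·ln(B₀/D) − r = −(1/3.7961)·ln(182.961000/246.8643) − 0.0574 = 0.02151409
in basis points: 0.02151409 × 10⁴ = 215.1409 bp

spread=215.1409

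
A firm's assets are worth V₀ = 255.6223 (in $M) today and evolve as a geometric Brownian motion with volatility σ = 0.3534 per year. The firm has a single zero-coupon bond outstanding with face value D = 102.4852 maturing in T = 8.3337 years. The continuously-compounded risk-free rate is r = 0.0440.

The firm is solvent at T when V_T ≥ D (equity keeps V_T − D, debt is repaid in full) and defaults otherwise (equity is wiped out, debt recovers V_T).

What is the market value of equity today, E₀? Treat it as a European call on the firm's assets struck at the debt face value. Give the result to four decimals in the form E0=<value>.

E0=190.8912

d₁ = [ln(V₀/D) + (r + σ²/2)T] / (σ√T)
   = [ln(255.6223/102.4852) + (0.0440 + 0.5·0.3534²)·8.3337] / (0.3534·√8.3337)
   = [0.913983 + 0.887087] / 1.020200 = 1.765408
d₂ = d₁ − σ√T = 1.765408 − 1.020200 = 0.745208
N(d₁) = 0.961252,  N(d₂) = 0.771927,  e^(−rT) = 0.693029
E₀ = V₀·N(d₁) − D·e^(−rT)·N(d₂)
   = 255.6223·0.961252 − 102.4852·0.693029·0.771927 = 190.891238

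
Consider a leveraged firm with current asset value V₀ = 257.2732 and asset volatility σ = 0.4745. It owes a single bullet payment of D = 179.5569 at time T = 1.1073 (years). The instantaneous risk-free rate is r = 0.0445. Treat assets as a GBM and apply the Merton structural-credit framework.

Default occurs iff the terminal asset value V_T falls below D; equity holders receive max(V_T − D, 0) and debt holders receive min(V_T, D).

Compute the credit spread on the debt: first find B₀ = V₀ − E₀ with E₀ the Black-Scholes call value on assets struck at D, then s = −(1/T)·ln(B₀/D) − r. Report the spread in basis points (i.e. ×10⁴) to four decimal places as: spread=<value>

d₁ = [ln(V₀/D) + (r + σ²/2)T] / (σ√T)
   = [ln(257.2732/179.5569) + (0.0445 + 0.5·0.4745²)·1.1073] / (0.4745·√1.1073)
   = [0.359646 + 0.173929] / 0.499308 = 1.068630
d₂ = d₁ − σ√T = 1.068630 − 0.499308 = 0.569321
N(d₁) = 0.857382,  N(d₂) = 0.715431,  e^(−rT) = 0.951919
E₀ = V₀·N(d₁) − D·e^(−rT)·N(d₂)
   = 257.2732·0.857382 − 179.5569·0.951919·0.715431 = 98.297229
B₀ = V₀ − E₀ = 257.2732 − 98.297229 = 158.975971
spread = −(1/T)·ln(B₀/D) − r = −(1/1.1073)·ln(158.975971/179.5569) − 0.0445 = 0.06544228
in basis points: 0.06544228 × 10⁴ = 654.4228 bp

spread=654.4228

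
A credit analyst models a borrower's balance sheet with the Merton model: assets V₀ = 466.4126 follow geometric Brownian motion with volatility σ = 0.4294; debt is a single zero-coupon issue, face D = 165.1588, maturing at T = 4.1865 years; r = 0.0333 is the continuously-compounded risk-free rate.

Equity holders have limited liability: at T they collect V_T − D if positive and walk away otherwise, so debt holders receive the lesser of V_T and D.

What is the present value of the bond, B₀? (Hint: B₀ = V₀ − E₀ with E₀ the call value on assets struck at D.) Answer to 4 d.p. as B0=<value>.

d₁ = [ln(V₀/D) + (r + σ²/2)T] / (σ√T)
   = [ln(466.4126/165.1588) + (0.0333 + 0.5·0.4294²)·4.1865] / (0.4294·√4.1865)
   = [1.038163 + 0.525373] / 0.878593 = 1.779592
d₂ = d₁ − σ√T = 1.779592 − 0.878593 = 0.900999
N(d₁) = 0.962429,  N(d₂) = 0.816206,  e^(−rT) = 0.869871
E₀ = V₀·N(d₁) − D·e^(−rT)·N(d₂)
   = 466.4126·0.962429 − 165.1588·0.869871·0.816206 = 331.627151
B₀ = V₀ − E₀ = 466.4126 − 331.627151 = 134.785449

B0=134.7854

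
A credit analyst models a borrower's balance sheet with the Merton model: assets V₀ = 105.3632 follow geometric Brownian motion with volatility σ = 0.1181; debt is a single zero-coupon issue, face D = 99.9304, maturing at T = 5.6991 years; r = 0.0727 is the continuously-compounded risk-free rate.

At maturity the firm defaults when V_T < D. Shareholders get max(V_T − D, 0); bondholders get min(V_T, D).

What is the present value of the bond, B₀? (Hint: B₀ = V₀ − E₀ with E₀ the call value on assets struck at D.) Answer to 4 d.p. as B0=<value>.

d₁ = [ln(V₀/D) + (r + σ²/2)T] / (σ√T)
   = [ln(105.3632/99.9304) + (0.0727 + 0.5·0.1181²)·5.6991] / (0.1181·√5.6991)
   = [0.052939 + 0.454069] / 0.281938 = 1.798300
d₂ = d₁ − σ√T = 1.798300 − 0.281938 = 1.516363
N(d₁) = 0.963935,  N(d₂) = 0.935286,  e^(−rT) = 0.660786
E₀ = V₀·N(d₁) − D·e^(−rT)·N(d₂)
   = 105.3632·0.963935 − 99.9304·0.660786·0.935286 = 39.803879
B₀ = V₀ − E₀ = 105.3632 − 39.803879 = 65.559321

B0=65.5593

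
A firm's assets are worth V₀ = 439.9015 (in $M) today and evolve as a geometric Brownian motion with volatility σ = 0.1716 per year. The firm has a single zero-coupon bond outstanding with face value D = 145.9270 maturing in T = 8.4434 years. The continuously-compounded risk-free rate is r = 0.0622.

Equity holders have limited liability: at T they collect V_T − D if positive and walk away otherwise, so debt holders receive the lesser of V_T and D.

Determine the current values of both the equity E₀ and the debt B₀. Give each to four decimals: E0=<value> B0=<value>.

E0=353.6068 B0=86.2947

d₁ = [ln(V₀/D) + (r + σ²/2)T] / (σ√T)
   = [ln(439.9015/145.9270) + (0.0622 + 0.5·0.1716²)·8.4434] / (0.1716·√8.4434)
   = [1.103444 + 0.649494] / 0.498627 = 3.515529
d₂ = d₁ − σ√T = 3.515529 − 0.498627 = 3.016902
N(d₁) = 0.999781,  N(d₂) = 0.998723,  e^(−rT) = 0.591449
E₀ = V₀·N(d₁) − D·e^(−rT)·N(d₂)
   = 439.9015·0.999781 − 145.9270·0.591449·0.998723 = 353.606765
B₀ = V₀ − E₀ = 439.9015 − 353.606765 = 86.294735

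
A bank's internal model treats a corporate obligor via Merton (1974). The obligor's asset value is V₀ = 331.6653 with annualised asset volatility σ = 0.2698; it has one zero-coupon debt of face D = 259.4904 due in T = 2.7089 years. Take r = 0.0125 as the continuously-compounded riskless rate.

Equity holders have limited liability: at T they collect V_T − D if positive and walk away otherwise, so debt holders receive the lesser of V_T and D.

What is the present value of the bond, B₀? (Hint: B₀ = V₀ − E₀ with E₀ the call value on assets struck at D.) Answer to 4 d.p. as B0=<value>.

d₁ = [ln(V₀/D) + (r + σ²/2)T] / (σ√T)
   = [ln(331.6653/259.4904) + (0.0125 + 0.5·0.2698²)·2.7089] / (0.2698·√2.7089)
   = [0.245407 + 0.132454] / 0.444057 = 0.850930
d₂ = d₁ − σ√T = 0.850930 − 0.444057 = 0.406873
N(d₁) = 0.802596,  N(d₂) = 0.657949,  e^(−rT) = 0.966706
E₀ = V₀·N(d₁) − D·e^(−rT)·N(d₂)
   = 331.6653·0.802596 − 259.4904·0.966706·0.657949 = 101.146032
B₀ = V₀ − E₀ = 331.6653 − 101.146032 = 230.519268

B0=230.5193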